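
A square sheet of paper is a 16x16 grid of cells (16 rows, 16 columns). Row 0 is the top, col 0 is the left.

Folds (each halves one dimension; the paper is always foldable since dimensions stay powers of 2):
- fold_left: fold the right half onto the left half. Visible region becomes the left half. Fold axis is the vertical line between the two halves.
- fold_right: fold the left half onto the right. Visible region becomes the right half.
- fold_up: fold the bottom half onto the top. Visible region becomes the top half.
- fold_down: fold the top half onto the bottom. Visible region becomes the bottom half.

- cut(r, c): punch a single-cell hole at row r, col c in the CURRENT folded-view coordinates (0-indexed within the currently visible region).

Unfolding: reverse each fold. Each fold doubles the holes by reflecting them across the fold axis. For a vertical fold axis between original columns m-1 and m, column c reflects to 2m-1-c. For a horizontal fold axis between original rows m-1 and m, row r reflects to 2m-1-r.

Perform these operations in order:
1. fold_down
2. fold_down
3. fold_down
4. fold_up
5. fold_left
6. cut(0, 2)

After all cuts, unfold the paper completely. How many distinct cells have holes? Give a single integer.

Answer: 32

Derivation:
Op 1 fold_down: fold axis h@8; visible region now rows[8,16) x cols[0,16) = 8x16
Op 2 fold_down: fold axis h@12; visible region now rows[12,16) x cols[0,16) = 4x16
Op 3 fold_down: fold axis h@14; visible region now rows[14,16) x cols[0,16) = 2x16
Op 4 fold_up: fold axis h@15; visible region now rows[14,15) x cols[0,16) = 1x16
Op 5 fold_left: fold axis v@8; visible region now rows[14,15) x cols[0,8) = 1x8
Op 6 cut(0, 2): punch at orig (14,2); cuts so far [(14, 2)]; region rows[14,15) x cols[0,8) = 1x8
Unfold 1 (reflect across v@8): 2 holes -> [(14, 2), (14, 13)]
Unfold 2 (reflect across h@15): 4 holes -> [(14, 2), (14, 13), (15, 2), (15, 13)]
Unfold 3 (reflect across h@14): 8 holes -> [(12, 2), (12, 13), (13, 2), (13, 13), (14, 2), (14, 13), (15, 2), (15, 13)]
Unfold 4 (reflect across h@12): 16 holes -> [(8, 2), (8, 13), (9, 2), (9, 13), (10, 2), (10, 13), (11, 2), (11, 13), (12, 2), (12, 13), (13, 2), (13, 13), (14, 2), (14, 13), (15, 2), (15, 13)]
Unfold 5 (reflect across h@8): 32 holes -> [(0, 2), (0, 13), (1, 2), (1, 13), (2, 2), (2, 13), (3, 2), (3, 13), (4, 2), (4, 13), (5, 2), (5, 13), (6, 2), (6, 13), (7, 2), (7, 13), (8, 2), (8, 13), (9, 2), (9, 13), (10, 2), (10, 13), (11, 2), (11, 13), (12, 2), (12, 13), (13, 2), (13, 13), (14, 2), (14, 13), (15, 2), (15, 13)]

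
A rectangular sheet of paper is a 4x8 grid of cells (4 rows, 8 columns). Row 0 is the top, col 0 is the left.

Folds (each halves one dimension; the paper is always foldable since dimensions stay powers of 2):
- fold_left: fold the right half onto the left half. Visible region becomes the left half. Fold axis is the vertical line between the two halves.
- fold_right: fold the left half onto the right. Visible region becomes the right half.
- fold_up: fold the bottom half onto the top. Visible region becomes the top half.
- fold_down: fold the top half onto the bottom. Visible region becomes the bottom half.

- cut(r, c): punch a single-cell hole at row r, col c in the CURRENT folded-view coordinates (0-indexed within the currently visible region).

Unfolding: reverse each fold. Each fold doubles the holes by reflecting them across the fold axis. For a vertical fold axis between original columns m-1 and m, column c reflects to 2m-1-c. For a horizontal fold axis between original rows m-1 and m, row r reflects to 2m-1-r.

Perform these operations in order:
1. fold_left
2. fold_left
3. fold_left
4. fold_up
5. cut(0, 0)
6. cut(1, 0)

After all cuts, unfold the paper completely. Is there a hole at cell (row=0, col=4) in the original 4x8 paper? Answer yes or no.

Answer: yes

Derivation:
Op 1 fold_left: fold axis v@4; visible region now rows[0,4) x cols[0,4) = 4x4
Op 2 fold_left: fold axis v@2; visible region now rows[0,4) x cols[0,2) = 4x2
Op 3 fold_left: fold axis v@1; visible region now rows[0,4) x cols[0,1) = 4x1
Op 4 fold_up: fold axis h@2; visible region now rows[0,2) x cols[0,1) = 2x1
Op 5 cut(0, 0): punch at orig (0,0); cuts so far [(0, 0)]; region rows[0,2) x cols[0,1) = 2x1
Op 6 cut(1, 0): punch at orig (1,0); cuts so far [(0, 0), (1, 0)]; region rows[0,2) x cols[0,1) = 2x1
Unfold 1 (reflect across h@2): 4 holes -> [(0, 0), (1, 0), (2, 0), (3, 0)]
Unfold 2 (reflect across v@1): 8 holes -> [(0, 0), (0, 1), (1, 0), (1, 1), (2, 0), (2, 1), (3, 0), (3, 1)]
Unfold 3 (reflect across v@2): 16 holes -> [(0, 0), (0, 1), (0, 2), (0, 3), (1, 0), (1, 1), (1, 2), (1, 3), (2, 0), (2, 1), (2, 2), (2, 3), (3, 0), (3, 1), (3, 2), (3, 3)]
Unfold 4 (reflect across v@4): 32 holes -> [(0, 0), (0, 1), (0, 2), (0, 3), (0, 4), (0, 5), (0, 6), (0, 7), (1, 0), (1, 1), (1, 2), (1, 3), (1, 4), (1, 5), (1, 6), (1, 7), (2, 0), (2, 1), (2, 2), (2, 3), (2, 4), (2, 5), (2, 6), (2, 7), (3, 0), (3, 1), (3, 2), (3, 3), (3, 4), (3, 5), (3, 6), (3, 7)]
Holes: [(0, 0), (0, 1), (0, 2), (0, 3), (0, 4), (0, 5), (0, 6), (0, 7), (1, 0), (1, 1), (1, 2), (1, 3), (1, 4), (1, 5), (1, 6), (1, 7), (2, 0), (2, 1), (2, 2), (2, 3), (2, 4), (2, 5), (2, 6), (2, 7), (3, 0), (3, 1), (3, 2), (3, 3), (3, 4), (3, 5), (3, 6), (3, 7)]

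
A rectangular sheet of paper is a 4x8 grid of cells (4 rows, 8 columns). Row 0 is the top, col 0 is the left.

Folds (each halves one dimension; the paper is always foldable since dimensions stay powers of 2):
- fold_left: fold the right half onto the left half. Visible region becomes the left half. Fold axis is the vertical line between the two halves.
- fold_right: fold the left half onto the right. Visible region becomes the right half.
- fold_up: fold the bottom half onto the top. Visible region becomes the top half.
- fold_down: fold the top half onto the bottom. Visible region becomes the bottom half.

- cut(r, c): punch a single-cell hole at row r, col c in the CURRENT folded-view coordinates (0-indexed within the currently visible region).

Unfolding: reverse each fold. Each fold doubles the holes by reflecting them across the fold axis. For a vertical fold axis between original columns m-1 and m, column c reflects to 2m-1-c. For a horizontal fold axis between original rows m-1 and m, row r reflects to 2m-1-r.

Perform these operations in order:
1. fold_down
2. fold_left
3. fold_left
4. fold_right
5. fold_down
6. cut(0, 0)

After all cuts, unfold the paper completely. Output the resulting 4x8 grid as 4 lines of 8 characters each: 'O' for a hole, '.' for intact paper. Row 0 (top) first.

Answer: OOOOOOOO
OOOOOOOO
OOOOOOOO
OOOOOOOO

Derivation:
Op 1 fold_down: fold axis h@2; visible region now rows[2,4) x cols[0,8) = 2x8
Op 2 fold_left: fold axis v@4; visible region now rows[2,4) x cols[0,4) = 2x4
Op 3 fold_left: fold axis v@2; visible region now rows[2,4) x cols[0,2) = 2x2
Op 4 fold_right: fold axis v@1; visible region now rows[2,4) x cols[1,2) = 2x1
Op 5 fold_down: fold axis h@3; visible region now rows[3,4) x cols[1,2) = 1x1
Op 6 cut(0, 0): punch at orig (3,1); cuts so far [(3, 1)]; region rows[3,4) x cols[1,2) = 1x1
Unfold 1 (reflect across h@3): 2 holes -> [(2, 1), (3, 1)]
Unfold 2 (reflect across v@1): 4 holes -> [(2, 0), (2, 1), (3, 0), (3, 1)]
Unfold 3 (reflect across v@2): 8 holes -> [(2, 0), (2, 1), (2, 2), (2, 3), (3, 0), (3, 1), (3, 2), (3, 3)]
Unfold 4 (reflect across v@4): 16 holes -> [(2, 0), (2, 1), (2, 2), (2, 3), (2, 4), (2, 5), (2, 6), (2, 7), (3, 0), (3, 1), (3, 2), (3, 3), (3, 4), (3, 5), (3, 6), (3, 7)]
Unfold 5 (reflect across h@2): 32 holes -> [(0, 0), (0, 1), (0, 2), (0, 3), (0, 4), (0, 5), (0, 6), (0, 7), (1, 0), (1, 1), (1, 2), (1, 3), (1, 4), (1, 5), (1, 6), (1, 7), (2, 0), (2, 1), (2, 2), (2, 3), (2, 4), (2, 5), (2, 6), (2, 7), (3, 0), (3, 1), (3, 2), (3, 3), (3, 4), (3, 5), (3, 6), (3, 7)]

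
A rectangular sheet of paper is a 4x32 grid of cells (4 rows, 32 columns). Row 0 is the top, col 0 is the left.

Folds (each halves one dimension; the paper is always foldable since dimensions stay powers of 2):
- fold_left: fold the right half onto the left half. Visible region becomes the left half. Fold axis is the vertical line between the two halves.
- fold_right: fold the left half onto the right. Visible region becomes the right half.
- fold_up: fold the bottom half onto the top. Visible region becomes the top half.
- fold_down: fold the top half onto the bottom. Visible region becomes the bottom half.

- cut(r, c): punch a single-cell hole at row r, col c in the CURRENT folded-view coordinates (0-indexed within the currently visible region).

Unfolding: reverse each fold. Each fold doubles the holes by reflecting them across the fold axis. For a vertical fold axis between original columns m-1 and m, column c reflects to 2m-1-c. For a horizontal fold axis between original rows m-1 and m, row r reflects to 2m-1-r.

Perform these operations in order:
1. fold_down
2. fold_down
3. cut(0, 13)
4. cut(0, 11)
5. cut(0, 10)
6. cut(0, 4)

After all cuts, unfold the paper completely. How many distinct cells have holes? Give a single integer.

Answer: 16

Derivation:
Op 1 fold_down: fold axis h@2; visible region now rows[2,4) x cols[0,32) = 2x32
Op 2 fold_down: fold axis h@3; visible region now rows[3,4) x cols[0,32) = 1x32
Op 3 cut(0, 13): punch at orig (3,13); cuts so far [(3, 13)]; region rows[3,4) x cols[0,32) = 1x32
Op 4 cut(0, 11): punch at orig (3,11); cuts so far [(3, 11), (3, 13)]; region rows[3,4) x cols[0,32) = 1x32
Op 5 cut(0, 10): punch at orig (3,10); cuts so far [(3, 10), (3, 11), (3, 13)]; region rows[3,4) x cols[0,32) = 1x32
Op 6 cut(0, 4): punch at orig (3,4); cuts so far [(3, 4), (3, 10), (3, 11), (3, 13)]; region rows[3,4) x cols[0,32) = 1x32
Unfold 1 (reflect across h@3): 8 holes -> [(2, 4), (2, 10), (2, 11), (2, 13), (3, 4), (3, 10), (3, 11), (3, 13)]
Unfold 2 (reflect across h@2): 16 holes -> [(0, 4), (0, 10), (0, 11), (0, 13), (1, 4), (1, 10), (1, 11), (1, 13), (2, 4), (2, 10), (2, 11), (2, 13), (3, 4), (3, 10), (3, 11), (3, 13)]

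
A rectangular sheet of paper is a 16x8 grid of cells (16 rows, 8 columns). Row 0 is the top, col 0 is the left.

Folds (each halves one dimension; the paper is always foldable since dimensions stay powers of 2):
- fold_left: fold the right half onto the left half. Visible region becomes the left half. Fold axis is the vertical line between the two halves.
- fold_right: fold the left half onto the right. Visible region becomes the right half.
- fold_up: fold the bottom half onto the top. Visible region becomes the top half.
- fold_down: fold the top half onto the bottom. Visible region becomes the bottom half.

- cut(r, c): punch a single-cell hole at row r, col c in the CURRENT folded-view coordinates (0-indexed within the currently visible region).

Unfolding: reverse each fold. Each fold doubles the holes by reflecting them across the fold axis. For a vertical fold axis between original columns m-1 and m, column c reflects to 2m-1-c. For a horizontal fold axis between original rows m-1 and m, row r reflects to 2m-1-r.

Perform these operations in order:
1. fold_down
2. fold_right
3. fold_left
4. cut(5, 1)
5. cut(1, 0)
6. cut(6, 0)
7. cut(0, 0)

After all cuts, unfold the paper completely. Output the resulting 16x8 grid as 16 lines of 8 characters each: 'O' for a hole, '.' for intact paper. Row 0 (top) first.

Answer: ........
O..OO..O
.OO..OO.
........
........
........
O..OO..O
O..OO..O
O..OO..O
O..OO..O
........
........
........
.OO..OO.
O..OO..O
........

Derivation:
Op 1 fold_down: fold axis h@8; visible region now rows[8,16) x cols[0,8) = 8x8
Op 2 fold_right: fold axis v@4; visible region now rows[8,16) x cols[4,8) = 8x4
Op 3 fold_left: fold axis v@6; visible region now rows[8,16) x cols[4,6) = 8x2
Op 4 cut(5, 1): punch at orig (13,5); cuts so far [(13, 5)]; region rows[8,16) x cols[4,6) = 8x2
Op 5 cut(1, 0): punch at orig (9,4); cuts so far [(9, 4), (13, 5)]; region rows[8,16) x cols[4,6) = 8x2
Op 6 cut(6, 0): punch at orig (14,4); cuts so far [(9, 4), (13, 5), (14, 4)]; region rows[8,16) x cols[4,6) = 8x2
Op 7 cut(0, 0): punch at orig (8,4); cuts so far [(8, 4), (9, 4), (13, 5), (14, 4)]; region rows[8,16) x cols[4,6) = 8x2
Unfold 1 (reflect across v@6): 8 holes -> [(8, 4), (8, 7), (9, 4), (9, 7), (13, 5), (13, 6), (14, 4), (14, 7)]
Unfold 2 (reflect across v@4): 16 holes -> [(8, 0), (8, 3), (8, 4), (8, 7), (9, 0), (9, 3), (9, 4), (9, 7), (13, 1), (13, 2), (13, 5), (13, 6), (14, 0), (14, 3), (14, 4), (14, 7)]
Unfold 3 (reflect across h@8): 32 holes -> [(1, 0), (1, 3), (1, 4), (1, 7), (2, 1), (2, 2), (2, 5), (2, 6), (6, 0), (6, 3), (6, 4), (6, 7), (7, 0), (7, 3), (7, 4), (7, 7), (8, 0), (8, 3), (8, 4), (8, 7), (9, 0), (9, 3), (9, 4), (9, 7), (13, 1), (13, 2), (13, 5), (13, 6), (14, 0), (14, 3), (14, 4), (14, 7)]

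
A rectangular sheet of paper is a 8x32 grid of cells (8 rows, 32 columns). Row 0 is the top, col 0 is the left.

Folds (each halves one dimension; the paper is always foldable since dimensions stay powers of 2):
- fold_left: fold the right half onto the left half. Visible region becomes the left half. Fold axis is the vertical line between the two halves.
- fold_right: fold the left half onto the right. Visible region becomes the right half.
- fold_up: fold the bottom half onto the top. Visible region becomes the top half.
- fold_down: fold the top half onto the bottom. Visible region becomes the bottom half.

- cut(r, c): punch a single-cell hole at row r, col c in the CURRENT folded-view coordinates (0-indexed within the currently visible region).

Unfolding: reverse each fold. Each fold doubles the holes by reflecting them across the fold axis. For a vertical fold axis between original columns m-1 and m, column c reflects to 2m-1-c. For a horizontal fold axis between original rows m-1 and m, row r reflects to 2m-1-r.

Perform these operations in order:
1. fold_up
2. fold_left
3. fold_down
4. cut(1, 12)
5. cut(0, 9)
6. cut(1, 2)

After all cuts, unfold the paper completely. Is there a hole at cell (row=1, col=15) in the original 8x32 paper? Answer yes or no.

Op 1 fold_up: fold axis h@4; visible region now rows[0,4) x cols[0,32) = 4x32
Op 2 fold_left: fold axis v@16; visible region now rows[0,4) x cols[0,16) = 4x16
Op 3 fold_down: fold axis h@2; visible region now rows[2,4) x cols[0,16) = 2x16
Op 4 cut(1, 12): punch at orig (3,12); cuts so far [(3, 12)]; region rows[2,4) x cols[0,16) = 2x16
Op 5 cut(0, 9): punch at orig (2,9); cuts so far [(2, 9), (3, 12)]; region rows[2,4) x cols[0,16) = 2x16
Op 6 cut(1, 2): punch at orig (3,2); cuts so far [(2, 9), (3, 2), (3, 12)]; region rows[2,4) x cols[0,16) = 2x16
Unfold 1 (reflect across h@2): 6 holes -> [(0, 2), (0, 12), (1, 9), (2, 9), (3, 2), (3, 12)]
Unfold 2 (reflect across v@16): 12 holes -> [(0, 2), (0, 12), (0, 19), (0, 29), (1, 9), (1, 22), (2, 9), (2, 22), (3, 2), (3, 12), (3, 19), (3, 29)]
Unfold 3 (reflect across h@4): 24 holes -> [(0, 2), (0, 12), (0, 19), (0, 29), (1, 9), (1, 22), (2, 9), (2, 22), (3, 2), (3, 12), (3, 19), (3, 29), (4, 2), (4, 12), (4, 19), (4, 29), (5, 9), (5, 22), (6, 9), (6, 22), (7, 2), (7, 12), (7, 19), (7, 29)]
Holes: [(0, 2), (0, 12), (0, 19), (0, 29), (1, 9), (1, 22), (2, 9), (2, 22), (3, 2), (3, 12), (3, 19), (3, 29), (4, 2), (4, 12), (4, 19), (4, 29), (5, 9), (5, 22), (6, 9), (6, 22), (7, 2), (7, 12), (7, 19), (7, 29)]

Answer: no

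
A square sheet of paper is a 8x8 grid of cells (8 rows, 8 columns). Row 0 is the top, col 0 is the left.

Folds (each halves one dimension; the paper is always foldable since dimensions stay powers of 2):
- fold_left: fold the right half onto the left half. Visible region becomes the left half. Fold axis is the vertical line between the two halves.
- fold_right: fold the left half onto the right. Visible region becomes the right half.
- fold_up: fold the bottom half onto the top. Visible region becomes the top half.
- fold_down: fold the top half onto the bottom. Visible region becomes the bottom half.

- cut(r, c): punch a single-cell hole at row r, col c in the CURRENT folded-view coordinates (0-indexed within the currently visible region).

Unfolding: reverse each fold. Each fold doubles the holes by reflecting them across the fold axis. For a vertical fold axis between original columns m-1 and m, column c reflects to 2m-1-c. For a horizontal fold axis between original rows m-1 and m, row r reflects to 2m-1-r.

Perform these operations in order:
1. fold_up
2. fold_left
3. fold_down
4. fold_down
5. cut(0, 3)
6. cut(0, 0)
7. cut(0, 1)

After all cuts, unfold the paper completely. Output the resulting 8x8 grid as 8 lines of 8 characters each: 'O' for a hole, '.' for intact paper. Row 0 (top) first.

Answer: OO.OO.OO
OO.OO.OO
OO.OO.OO
OO.OO.OO
OO.OO.OO
OO.OO.OO
OO.OO.OO
OO.OO.OO

Derivation:
Op 1 fold_up: fold axis h@4; visible region now rows[0,4) x cols[0,8) = 4x8
Op 2 fold_left: fold axis v@4; visible region now rows[0,4) x cols[0,4) = 4x4
Op 3 fold_down: fold axis h@2; visible region now rows[2,4) x cols[0,4) = 2x4
Op 4 fold_down: fold axis h@3; visible region now rows[3,4) x cols[0,4) = 1x4
Op 5 cut(0, 3): punch at orig (3,3); cuts so far [(3, 3)]; region rows[3,4) x cols[0,4) = 1x4
Op 6 cut(0, 0): punch at orig (3,0); cuts so far [(3, 0), (3, 3)]; region rows[3,4) x cols[0,4) = 1x4
Op 7 cut(0, 1): punch at orig (3,1); cuts so far [(3, 0), (3, 1), (3, 3)]; region rows[3,4) x cols[0,4) = 1x4
Unfold 1 (reflect across h@3): 6 holes -> [(2, 0), (2, 1), (2, 3), (3, 0), (3, 1), (3, 3)]
Unfold 2 (reflect across h@2): 12 holes -> [(0, 0), (0, 1), (0, 3), (1, 0), (1, 1), (1, 3), (2, 0), (2, 1), (2, 3), (3, 0), (3, 1), (3, 3)]
Unfold 3 (reflect across v@4): 24 holes -> [(0, 0), (0, 1), (0, 3), (0, 4), (0, 6), (0, 7), (1, 0), (1, 1), (1, 3), (1, 4), (1, 6), (1, 7), (2, 0), (2, 1), (2, 3), (2, 4), (2, 6), (2, 7), (3, 0), (3, 1), (3, 3), (3, 4), (3, 6), (3, 7)]
Unfold 4 (reflect across h@4): 48 holes -> [(0, 0), (0, 1), (0, 3), (0, 4), (0, 6), (0, 7), (1, 0), (1, 1), (1, 3), (1, 4), (1, 6), (1, 7), (2, 0), (2, 1), (2, 3), (2, 4), (2, 6), (2, 7), (3, 0), (3, 1), (3, 3), (3, 4), (3, 6), (3, 7), (4, 0), (4, 1), (4, 3), (4, 4), (4, 6), (4, 7), (5, 0), (5, 1), (5, 3), (5, 4), (5, 6), (5, 7), (6, 0), (6, 1), (6, 3), (6, 4), (6, 6), (6, 7), (7, 0), (7, 1), (7, 3), (7, 4), (7, 6), (7, 7)]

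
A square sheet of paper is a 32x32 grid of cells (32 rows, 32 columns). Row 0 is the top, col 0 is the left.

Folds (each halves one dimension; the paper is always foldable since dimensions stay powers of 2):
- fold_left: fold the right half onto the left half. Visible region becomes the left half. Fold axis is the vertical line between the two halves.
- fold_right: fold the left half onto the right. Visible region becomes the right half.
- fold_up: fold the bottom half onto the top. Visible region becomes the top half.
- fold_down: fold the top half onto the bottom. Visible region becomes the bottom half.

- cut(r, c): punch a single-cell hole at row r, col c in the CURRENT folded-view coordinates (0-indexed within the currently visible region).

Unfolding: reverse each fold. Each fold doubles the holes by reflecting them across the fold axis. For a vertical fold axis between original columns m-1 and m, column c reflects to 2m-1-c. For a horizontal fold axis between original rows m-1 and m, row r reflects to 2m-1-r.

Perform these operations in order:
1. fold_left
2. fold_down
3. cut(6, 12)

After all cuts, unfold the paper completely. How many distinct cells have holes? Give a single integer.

Answer: 4

Derivation:
Op 1 fold_left: fold axis v@16; visible region now rows[0,32) x cols[0,16) = 32x16
Op 2 fold_down: fold axis h@16; visible region now rows[16,32) x cols[0,16) = 16x16
Op 3 cut(6, 12): punch at orig (22,12); cuts so far [(22, 12)]; region rows[16,32) x cols[0,16) = 16x16
Unfold 1 (reflect across h@16): 2 holes -> [(9, 12), (22, 12)]
Unfold 2 (reflect across v@16): 4 holes -> [(9, 12), (9, 19), (22, 12), (22, 19)]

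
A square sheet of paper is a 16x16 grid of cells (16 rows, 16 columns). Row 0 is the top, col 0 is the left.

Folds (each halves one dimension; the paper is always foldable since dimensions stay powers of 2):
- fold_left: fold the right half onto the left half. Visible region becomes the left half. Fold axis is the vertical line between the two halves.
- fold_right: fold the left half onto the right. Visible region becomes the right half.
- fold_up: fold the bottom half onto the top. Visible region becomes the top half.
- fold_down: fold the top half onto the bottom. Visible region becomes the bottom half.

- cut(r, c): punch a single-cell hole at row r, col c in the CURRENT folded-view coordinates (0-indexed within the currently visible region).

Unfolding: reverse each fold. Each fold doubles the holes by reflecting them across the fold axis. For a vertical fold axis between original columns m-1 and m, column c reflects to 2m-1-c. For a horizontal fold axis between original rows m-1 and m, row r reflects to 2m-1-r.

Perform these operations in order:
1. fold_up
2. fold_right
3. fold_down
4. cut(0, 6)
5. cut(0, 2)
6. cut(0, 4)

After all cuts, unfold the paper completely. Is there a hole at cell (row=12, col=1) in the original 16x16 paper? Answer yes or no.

Op 1 fold_up: fold axis h@8; visible region now rows[0,8) x cols[0,16) = 8x16
Op 2 fold_right: fold axis v@8; visible region now rows[0,8) x cols[8,16) = 8x8
Op 3 fold_down: fold axis h@4; visible region now rows[4,8) x cols[8,16) = 4x8
Op 4 cut(0, 6): punch at orig (4,14); cuts so far [(4, 14)]; region rows[4,8) x cols[8,16) = 4x8
Op 5 cut(0, 2): punch at orig (4,10); cuts so far [(4, 10), (4, 14)]; region rows[4,8) x cols[8,16) = 4x8
Op 6 cut(0, 4): punch at orig (4,12); cuts so far [(4, 10), (4, 12), (4, 14)]; region rows[4,8) x cols[8,16) = 4x8
Unfold 1 (reflect across h@4): 6 holes -> [(3, 10), (3, 12), (3, 14), (4, 10), (4, 12), (4, 14)]
Unfold 2 (reflect across v@8): 12 holes -> [(3, 1), (3, 3), (3, 5), (3, 10), (3, 12), (3, 14), (4, 1), (4, 3), (4, 5), (4, 10), (4, 12), (4, 14)]
Unfold 3 (reflect across h@8): 24 holes -> [(3, 1), (3, 3), (3, 5), (3, 10), (3, 12), (3, 14), (4, 1), (4, 3), (4, 5), (4, 10), (4, 12), (4, 14), (11, 1), (11, 3), (11, 5), (11, 10), (11, 12), (11, 14), (12, 1), (12, 3), (12, 5), (12, 10), (12, 12), (12, 14)]
Holes: [(3, 1), (3, 3), (3, 5), (3, 10), (3, 12), (3, 14), (4, 1), (4, 3), (4, 5), (4, 10), (4, 12), (4, 14), (11, 1), (11, 3), (11, 5), (11, 10), (11, 12), (11, 14), (12, 1), (12, 3), (12, 5), (12, 10), (12, 12), (12, 14)]

Answer: yes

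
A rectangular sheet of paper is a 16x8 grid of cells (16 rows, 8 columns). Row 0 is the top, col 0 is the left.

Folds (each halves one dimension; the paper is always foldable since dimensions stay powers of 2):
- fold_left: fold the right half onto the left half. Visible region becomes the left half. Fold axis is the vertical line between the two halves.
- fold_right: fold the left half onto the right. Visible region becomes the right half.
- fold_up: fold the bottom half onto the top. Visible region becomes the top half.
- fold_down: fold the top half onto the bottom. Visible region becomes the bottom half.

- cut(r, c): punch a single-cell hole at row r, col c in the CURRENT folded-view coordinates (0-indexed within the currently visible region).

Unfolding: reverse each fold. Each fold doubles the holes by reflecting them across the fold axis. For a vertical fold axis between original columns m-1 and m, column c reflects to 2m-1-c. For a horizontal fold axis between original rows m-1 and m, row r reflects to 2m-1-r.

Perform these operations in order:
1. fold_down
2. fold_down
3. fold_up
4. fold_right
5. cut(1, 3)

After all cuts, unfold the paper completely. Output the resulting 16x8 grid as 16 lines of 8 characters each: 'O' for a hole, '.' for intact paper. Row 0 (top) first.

Op 1 fold_down: fold axis h@8; visible region now rows[8,16) x cols[0,8) = 8x8
Op 2 fold_down: fold axis h@12; visible region now rows[12,16) x cols[0,8) = 4x8
Op 3 fold_up: fold axis h@14; visible region now rows[12,14) x cols[0,8) = 2x8
Op 4 fold_right: fold axis v@4; visible region now rows[12,14) x cols[4,8) = 2x4
Op 5 cut(1, 3): punch at orig (13,7); cuts so far [(13, 7)]; region rows[12,14) x cols[4,8) = 2x4
Unfold 1 (reflect across v@4): 2 holes -> [(13, 0), (13, 7)]
Unfold 2 (reflect across h@14): 4 holes -> [(13, 0), (13, 7), (14, 0), (14, 7)]
Unfold 3 (reflect across h@12): 8 holes -> [(9, 0), (9, 7), (10, 0), (10, 7), (13, 0), (13, 7), (14, 0), (14, 7)]
Unfold 4 (reflect across h@8): 16 holes -> [(1, 0), (1, 7), (2, 0), (2, 7), (5, 0), (5, 7), (6, 0), (6, 7), (9, 0), (9, 7), (10, 0), (10, 7), (13, 0), (13, 7), (14, 0), (14, 7)]

Answer: ........
O......O
O......O
........
........
O......O
O......O
........
........
O......O
O......O
........
........
O......O
O......O
........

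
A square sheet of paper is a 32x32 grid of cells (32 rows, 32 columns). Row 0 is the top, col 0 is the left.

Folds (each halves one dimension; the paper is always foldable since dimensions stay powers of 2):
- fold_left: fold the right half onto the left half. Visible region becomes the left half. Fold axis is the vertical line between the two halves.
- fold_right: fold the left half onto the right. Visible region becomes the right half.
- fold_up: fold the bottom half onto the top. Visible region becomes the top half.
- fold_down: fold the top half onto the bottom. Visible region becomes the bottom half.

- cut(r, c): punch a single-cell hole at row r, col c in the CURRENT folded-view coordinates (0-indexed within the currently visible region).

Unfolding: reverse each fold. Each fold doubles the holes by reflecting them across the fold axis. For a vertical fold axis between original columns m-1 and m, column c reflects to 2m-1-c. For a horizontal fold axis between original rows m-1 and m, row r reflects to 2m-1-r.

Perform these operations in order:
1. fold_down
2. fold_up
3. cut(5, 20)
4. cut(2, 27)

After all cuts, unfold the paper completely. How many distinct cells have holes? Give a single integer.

Op 1 fold_down: fold axis h@16; visible region now rows[16,32) x cols[0,32) = 16x32
Op 2 fold_up: fold axis h@24; visible region now rows[16,24) x cols[0,32) = 8x32
Op 3 cut(5, 20): punch at orig (21,20); cuts so far [(21, 20)]; region rows[16,24) x cols[0,32) = 8x32
Op 4 cut(2, 27): punch at orig (18,27); cuts so far [(18, 27), (21, 20)]; region rows[16,24) x cols[0,32) = 8x32
Unfold 1 (reflect across h@24): 4 holes -> [(18, 27), (21, 20), (26, 20), (29, 27)]
Unfold 2 (reflect across h@16): 8 holes -> [(2, 27), (5, 20), (10, 20), (13, 27), (18, 27), (21, 20), (26, 20), (29, 27)]

Answer: 8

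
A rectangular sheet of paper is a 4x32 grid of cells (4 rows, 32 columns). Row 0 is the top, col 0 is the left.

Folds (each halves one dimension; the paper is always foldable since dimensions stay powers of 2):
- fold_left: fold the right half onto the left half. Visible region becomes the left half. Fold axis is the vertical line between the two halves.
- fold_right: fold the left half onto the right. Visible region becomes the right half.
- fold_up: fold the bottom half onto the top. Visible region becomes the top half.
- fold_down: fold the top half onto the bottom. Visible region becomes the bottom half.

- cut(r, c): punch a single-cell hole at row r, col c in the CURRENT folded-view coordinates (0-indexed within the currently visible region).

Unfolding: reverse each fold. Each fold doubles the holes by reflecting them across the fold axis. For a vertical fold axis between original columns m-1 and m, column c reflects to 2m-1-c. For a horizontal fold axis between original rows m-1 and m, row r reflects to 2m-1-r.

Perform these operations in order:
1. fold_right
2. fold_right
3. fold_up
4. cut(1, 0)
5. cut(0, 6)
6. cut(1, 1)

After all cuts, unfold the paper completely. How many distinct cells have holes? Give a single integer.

Answer: 24

Derivation:
Op 1 fold_right: fold axis v@16; visible region now rows[0,4) x cols[16,32) = 4x16
Op 2 fold_right: fold axis v@24; visible region now rows[0,4) x cols[24,32) = 4x8
Op 3 fold_up: fold axis h@2; visible region now rows[0,2) x cols[24,32) = 2x8
Op 4 cut(1, 0): punch at orig (1,24); cuts so far [(1, 24)]; region rows[0,2) x cols[24,32) = 2x8
Op 5 cut(0, 6): punch at orig (0,30); cuts so far [(0, 30), (1, 24)]; region rows[0,2) x cols[24,32) = 2x8
Op 6 cut(1, 1): punch at orig (1,25); cuts so far [(0, 30), (1, 24), (1, 25)]; region rows[0,2) x cols[24,32) = 2x8
Unfold 1 (reflect across h@2): 6 holes -> [(0, 30), (1, 24), (1, 25), (2, 24), (2, 25), (3, 30)]
Unfold 2 (reflect across v@24): 12 holes -> [(0, 17), (0, 30), (1, 22), (1, 23), (1, 24), (1, 25), (2, 22), (2, 23), (2, 24), (2, 25), (3, 17), (3, 30)]
Unfold 3 (reflect across v@16): 24 holes -> [(0, 1), (0, 14), (0, 17), (0, 30), (1, 6), (1, 7), (1, 8), (1, 9), (1, 22), (1, 23), (1, 24), (1, 25), (2, 6), (2, 7), (2, 8), (2, 9), (2, 22), (2, 23), (2, 24), (2, 25), (3, 1), (3, 14), (3, 17), (3, 30)]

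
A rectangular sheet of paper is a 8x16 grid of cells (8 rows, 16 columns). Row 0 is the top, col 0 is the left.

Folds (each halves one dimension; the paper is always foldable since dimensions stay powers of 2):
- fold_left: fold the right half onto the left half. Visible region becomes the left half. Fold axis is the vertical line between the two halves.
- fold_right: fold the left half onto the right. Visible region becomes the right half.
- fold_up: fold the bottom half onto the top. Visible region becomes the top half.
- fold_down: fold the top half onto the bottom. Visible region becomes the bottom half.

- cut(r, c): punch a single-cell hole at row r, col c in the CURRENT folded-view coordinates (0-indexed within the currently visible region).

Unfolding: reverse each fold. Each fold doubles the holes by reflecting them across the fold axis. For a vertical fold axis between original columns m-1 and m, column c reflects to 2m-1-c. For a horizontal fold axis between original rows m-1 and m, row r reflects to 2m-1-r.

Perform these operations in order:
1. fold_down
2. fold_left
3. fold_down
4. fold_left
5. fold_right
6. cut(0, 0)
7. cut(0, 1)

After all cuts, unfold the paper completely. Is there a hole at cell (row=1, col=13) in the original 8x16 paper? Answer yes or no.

Op 1 fold_down: fold axis h@4; visible region now rows[4,8) x cols[0,16) = 4x16
Op 2 fold_left: fold axis v@8; visible region now rows[4,8) x cols[0,8) = 4x8
Op 3 fold_down: fold axis h@6; visible region now rows[6,8) x cols[0,8) = 2x8
Op 4 fold_left: fold axis v@4; visible region now rows[6,8) x cols[0,4) = 2x4
Op 5 fold_right: fold axis v@2; visible region now rows[6,8) x cols[2,4) = 2x2
Op 6 cut(0, 0): punch at orig (6,2); cuts so far [(6, 2)]; region rows[6,8) x cols[2,4) = 2x2
Op 7 cut(0, 1): punch at orig (6,3); cuts so far [(6, 2), (6, 3)]; region rows[6,8) x cols[2,4) = 2x2
Unfold 1 (reflect across v@2): 4 holes -> [(6, 0), (6, 1), (6, 2), (6, 3)]
Unfold 2 (reflect across v@4): 8 holes -> [(6, 0), (6, 1), (6, 2), (6, 3), (6, 4), (6, 5), (6, 6), (6, 7)]
Unfold 3 (reflect across h@6): 16 holes -> [(5, 0), (5, 1), (5, 2), (5, 3), (5, 4), (5, 5), (5, 6), (5, 7), (6, 0), (6, 1), (6, 2), (6, 3), (6, 4), (6, 5), (6, 6), (6, 7)]
Unfold 4 (reflect across v@8): 32 holes -> [(5, 0), (5, 1), (5, 2), (5, 3), (5, 4), (5, 5), (5, 6), (5, 7), (5, 8), (5, 9), (5, 10), (5, 11), (5, 12), (5, 13), (5, 14), (5, 15), (6, 0), (6, 1), (6, 2), (6, 3), (6, 4), (6, 5), (6, 6), (6, 7), (6, 8), (6, 9), (6, 10), (6, 11), (6, 12), (6, 13), (6, 14), (6, 15)]
Unfold 5 (reflect across h@4): 64 holes -> [(1, 0), (1, 1), (1, 2), (1, 3), (1, 4), (1, 5), (1, 6), (1, 7), (1, 8), (1, 9), (1, 10), (1, 11), (1, 12), (1, 13), (1, 14), (1, 15), (2, 0), (2, 1), (2, 2), (2, 3), (2, 4), (2, 5), (2, 6), (2, 7), (2, 8), (2, 9), (2, 10), (2, 11), (2, 12), (2, 13), (2, 14), (2, 15), (5, 0), (5, 1), (5, 2), (5, 3), (5, 4), (5, 5), (5, 6), (5, 7), (5, 8), (5, 9), (5, 10), (5, 11), (5, 12), (5, 13), (5, 14), (5, 15), (6, 0), (6, 1), (6, 2), (6, 3), (6, 4), (6, 5), (6, 6), (6, 7), (6, 8), (6, 9), (6, 10), (6, 11), (6, 12), (6, 13), (6, 14), (6, 15)]
Holes: [(1, 0), (1, 1), (1, 2), (1, 3), (1, 4), (1, 5), (1, 6), (1, 7), (1, 8), (1, 9), (1, 10), (1, 11), (1, 12), (1, 13), (1, 14), (1, 15), (2, 0), (2, 1), (2, 2), (2, 3), (2, 4), (2, 5), (2, 6), (2, 7), (2, 8), (2, 9), (2, 10), (2, 11), (2, 12), (2, 13), (2, 14), (2, 15), (5, 0), (5, 1), (5, 2), (5, 3), (5, 4), (5, 5), (5, 6), (5, 7), (5, 8), (5, 9), (5, 10), (5, 11), (5, 12), (5, 13), (5, 14), (5, 15), (6, 0), (6, 1), (6, 2), (6, 3), (6, 4), (6, 5), (6, 6), (6, 7), (6, 8), (6, 9), (6, 10), (6, 11), (6, 12), (6, 13), (6, 14), (6, 15)]

Answer: yes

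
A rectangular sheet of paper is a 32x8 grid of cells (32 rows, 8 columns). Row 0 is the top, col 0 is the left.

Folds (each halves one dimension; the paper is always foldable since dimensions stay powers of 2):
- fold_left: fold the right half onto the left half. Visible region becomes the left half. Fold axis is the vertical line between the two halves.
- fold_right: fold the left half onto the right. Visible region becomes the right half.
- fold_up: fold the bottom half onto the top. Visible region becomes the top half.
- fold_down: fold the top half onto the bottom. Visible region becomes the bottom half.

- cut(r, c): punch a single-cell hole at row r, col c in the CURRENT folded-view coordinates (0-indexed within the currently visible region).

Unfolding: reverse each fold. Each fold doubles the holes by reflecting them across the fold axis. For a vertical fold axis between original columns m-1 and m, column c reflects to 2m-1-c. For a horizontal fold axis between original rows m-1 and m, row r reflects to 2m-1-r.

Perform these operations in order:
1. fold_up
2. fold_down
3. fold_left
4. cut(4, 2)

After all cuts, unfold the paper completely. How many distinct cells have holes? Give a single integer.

Answer: 8

Derivation:
Op 1 fold_up: fold axis h@16; visible region now rows[0,16) x cols[0,8) = 16x8
Op 2 fold_down: fold axis h@8; visible region now rows[8,16) x cols[0,8) = 8x8
Op 3 fold_left: fold axis v@4; visible region now rows[8,16) x cols[0,4) = 8x4
Op 4 cut(4, 2): punch at orig (12,2); cuts so far [(12, 2)]; region rows[8,16) x cols[0,4) = 8x4
Unfold 1 (reflect across v@4): 2 holes -> [(12, 2), (12, 5)]
Unfold 2 (reflect across h@8): 4 holes -> [(3, 2), (3, 5), (12, 2), (12, 5)]
Unfold 3 (reflect across h@16): 8 holes -> [(3, 2), (3, 5), (12, 2), (12, 5), (19, 2), (19, 5), (28, 2), (28, 5)]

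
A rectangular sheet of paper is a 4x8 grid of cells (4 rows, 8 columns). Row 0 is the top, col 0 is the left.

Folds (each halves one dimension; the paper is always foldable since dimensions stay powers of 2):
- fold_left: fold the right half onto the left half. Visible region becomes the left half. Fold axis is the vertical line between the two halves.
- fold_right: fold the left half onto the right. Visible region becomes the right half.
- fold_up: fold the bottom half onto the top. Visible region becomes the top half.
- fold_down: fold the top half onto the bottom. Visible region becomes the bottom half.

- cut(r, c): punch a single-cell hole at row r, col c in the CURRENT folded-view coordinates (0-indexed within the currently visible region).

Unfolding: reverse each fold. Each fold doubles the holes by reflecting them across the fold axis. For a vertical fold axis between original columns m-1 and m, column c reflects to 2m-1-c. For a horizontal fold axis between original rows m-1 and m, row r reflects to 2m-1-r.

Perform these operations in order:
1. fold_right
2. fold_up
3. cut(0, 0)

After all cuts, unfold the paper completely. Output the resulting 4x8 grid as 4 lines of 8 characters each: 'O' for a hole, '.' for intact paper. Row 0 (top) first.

Answer: ...OO...
........
........
...OO...

Derivation:
Op 1 fold_right: fold axis v@4; visible region now rows[0,4) x cols[4,8) = 4x4
Op 2 fold_up: fold axis h@2; visible region now rows[0,2) x cols[4,8) = 2x4
Op 3 cut(0, 0): punch at orig (0,4); cuts so far [(0, 4)]; region rows[0,2) x cols[4,8) = 2x4
Unfold 1 (reflect across h@2): 2 holes -> [(0, 4), (3, 4)]
Unfold 2 (reflect across v@4): 4 holes -> [(0, 3), (0, 4), (3, 3), (3, 4)]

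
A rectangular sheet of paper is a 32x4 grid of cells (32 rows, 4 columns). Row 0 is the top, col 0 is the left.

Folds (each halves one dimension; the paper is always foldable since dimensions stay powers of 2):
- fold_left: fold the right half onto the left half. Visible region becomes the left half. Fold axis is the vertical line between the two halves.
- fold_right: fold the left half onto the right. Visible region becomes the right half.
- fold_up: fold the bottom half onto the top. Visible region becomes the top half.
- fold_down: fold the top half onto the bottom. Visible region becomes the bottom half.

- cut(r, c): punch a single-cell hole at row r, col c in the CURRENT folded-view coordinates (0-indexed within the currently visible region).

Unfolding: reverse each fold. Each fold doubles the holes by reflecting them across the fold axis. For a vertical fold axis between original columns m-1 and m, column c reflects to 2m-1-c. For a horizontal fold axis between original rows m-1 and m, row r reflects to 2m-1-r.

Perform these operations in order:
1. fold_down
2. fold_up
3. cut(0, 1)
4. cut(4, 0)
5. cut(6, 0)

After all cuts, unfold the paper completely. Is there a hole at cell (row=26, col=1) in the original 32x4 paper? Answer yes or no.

Answer: no

Derivation:
Op 1 fold_down: fold axis h@16; visible region now rows[16,32) x cols[0,4) = 16x4
Op 2 fold_up: fold axis h@24; visible region now rows[16,24) x cols[0,4) = 8x4
Op 3 cut(0, 1): punch at orig (16,1); cuts so far [(16, 1)]; region rows[16,24) x cols[0,4) = 8x4
Op 4 cut(4, 0): punch at orig (20,0); cuts so far [(16, 1), (20, 0)]; region rows[16,24) x cols[0,4) = 8x4
Op 5 cut(6, 0): punch at orig (22,0); cuts so far [(16, 1), (20, 0), (22, 0)]; region rows[16,24) x cols[0,4) = 8x4
Unfold 1 (reflect across h@24): 6 holes -> [(16, 1), (20, 0), (22, 0), (25, 0), (27, 0), (31, 1)]
Unfold 2 (reflect across h@16): 12 holes -> [(0, 1), (4, 0), (6, 0), (9, 0), (11, 0), (15, 1), (16, 1), (20, 0), (22, 0), (25, 0), (27, 0), (31, 1)]
Holes: [(0, 1), (4, 0), (6, 0), (9, 0), (11, 0), (15, 1), (16, 1), (20, 0), (22, 0), (25, 0), (27, 0), (31, 1)]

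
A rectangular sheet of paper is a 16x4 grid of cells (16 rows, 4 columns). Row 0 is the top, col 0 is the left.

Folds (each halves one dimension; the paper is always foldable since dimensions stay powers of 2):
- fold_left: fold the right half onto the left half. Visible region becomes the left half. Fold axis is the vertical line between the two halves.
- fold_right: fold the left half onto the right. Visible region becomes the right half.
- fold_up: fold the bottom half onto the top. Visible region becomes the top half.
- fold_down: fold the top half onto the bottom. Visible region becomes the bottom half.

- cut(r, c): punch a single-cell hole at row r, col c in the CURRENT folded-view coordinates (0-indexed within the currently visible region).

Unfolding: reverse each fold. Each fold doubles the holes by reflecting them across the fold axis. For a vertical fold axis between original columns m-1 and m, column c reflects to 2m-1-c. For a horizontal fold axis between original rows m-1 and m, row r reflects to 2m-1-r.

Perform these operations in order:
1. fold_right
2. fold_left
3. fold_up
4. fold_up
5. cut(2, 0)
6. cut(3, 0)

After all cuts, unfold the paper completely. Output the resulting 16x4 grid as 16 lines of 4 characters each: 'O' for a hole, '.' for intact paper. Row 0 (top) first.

Op 1 fold_right: fold axis v@2; visible region now rows[0,16) x cols[2,4) = 16x2
Op 2 fold_left: fold axis v@3; visible region now rows[0,16) x cols[2,3) = 16x1
Op 3 fold_up: fold axis h@8; visible region now rows[0,8) x cols[2,3) = 8x1
Op 4 fold_up: fold axis h@4; visible region now rows[0,4) x cols[2,3) = 4x1
Op 5 cut(2, 0): punch at orig (2,2); cuts so far [(2, 2)]; region rows[0,4) x cols[2,3) = 4x1
Op 6 cut(3, 0): punch at orig (3,2); cuts so far [(2, 2), (3, 2)]; region rows[0,4) x cols[2,3) = 4x1
Unfold 1 (reflect across h@4): 4 holes -> [(2, 2), (3, 2), (4, 2), (5, 2)]
Unfold 2 (reflect across h@8): 8 holes -> [(2, 2), (3, 2), (4, 2), (5, 2), (10, 2), (11, 2), (12, 2), (13, 2)]
Unfold 3 (reflect across v@3): 16 holes -> [(2, 2), (2, 3), (3, 2), (3, 3), (4, 2), (4, 3), (5, 2), (5, 3), (10, 2), (10, 3), (11, 2), (11, 3), (12, 2), (12, 3), (13, 2), (13, 3)]
Unfold 4 (reflect across v@2): 32 holes -> [(2, 0), (2, 1), (2, 2), (2, 3), (3, 0), (3, 1), (3, 2), (3, 3), (4, 0), (4, 1), (4, 2), (4, 3), (5, 0), (5, 1), (5, 2), (5, 3), (10, 0), (10, 1), (10, 2), (10, 3), (11, 0), (11, 1), (11, 2), (11, 3), (12, 0), (12, 1), (12, 2), (12, 3), (13, 0), (13, 1), (13, 2), (13, 3)]

Answer: ....
....
OOOO
OOOO
OOOO
OOOO
....
....
....
....
OOOO
OOOO
OOOO
OOOO
....
....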